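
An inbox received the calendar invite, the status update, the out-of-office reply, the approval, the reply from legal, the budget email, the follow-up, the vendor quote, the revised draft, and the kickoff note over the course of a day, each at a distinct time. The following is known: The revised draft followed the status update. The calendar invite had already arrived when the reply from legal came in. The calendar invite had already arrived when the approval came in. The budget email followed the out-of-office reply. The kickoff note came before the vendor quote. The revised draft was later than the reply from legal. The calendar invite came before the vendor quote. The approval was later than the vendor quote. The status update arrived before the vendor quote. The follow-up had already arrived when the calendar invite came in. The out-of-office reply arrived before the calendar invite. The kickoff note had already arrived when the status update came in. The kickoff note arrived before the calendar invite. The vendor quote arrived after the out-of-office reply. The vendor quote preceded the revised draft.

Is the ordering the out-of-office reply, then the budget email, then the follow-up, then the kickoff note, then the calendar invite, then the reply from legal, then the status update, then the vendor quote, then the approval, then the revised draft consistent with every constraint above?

Check each stated constraint against the proposed order — e.g. the out-of-office reply is ahead of the calendar invite; the out-of-office reply is ahead of the vendor quote. Every pair is in the required order; nothing is violated.

yes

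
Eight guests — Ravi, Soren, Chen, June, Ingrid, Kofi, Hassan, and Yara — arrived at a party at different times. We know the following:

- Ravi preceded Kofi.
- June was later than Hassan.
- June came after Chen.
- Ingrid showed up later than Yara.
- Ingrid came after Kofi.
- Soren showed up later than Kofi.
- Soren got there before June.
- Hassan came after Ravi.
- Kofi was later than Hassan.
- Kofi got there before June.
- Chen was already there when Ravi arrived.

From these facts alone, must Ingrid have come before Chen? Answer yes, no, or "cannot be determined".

no

Tracing the constraints gives Chen → Ravi → Kofi → Ingrid, so Chen must come before Ingrid.
That means Ingrid cannot be before Chen.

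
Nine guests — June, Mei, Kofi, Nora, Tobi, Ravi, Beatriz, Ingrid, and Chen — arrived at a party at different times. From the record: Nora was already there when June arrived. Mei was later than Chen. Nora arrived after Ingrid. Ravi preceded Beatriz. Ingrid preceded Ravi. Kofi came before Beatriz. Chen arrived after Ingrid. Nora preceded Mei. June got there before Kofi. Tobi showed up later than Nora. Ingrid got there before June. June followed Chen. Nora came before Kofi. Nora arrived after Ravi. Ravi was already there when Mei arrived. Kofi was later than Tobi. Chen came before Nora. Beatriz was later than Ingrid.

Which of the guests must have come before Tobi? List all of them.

Chen, Ingrid, Nora, Ravi

Directly stated before Tobi: Nora.
Chen reaches Tobi via Chen → Nora → Tobi.
Ingrid reaches Tobi via Ingrid → Nora → Tobi.
Ravi reaches Tobi via Ravi → Nora → Tobi.
No chain forces Kofi (or any of the others) ahead of Tobi.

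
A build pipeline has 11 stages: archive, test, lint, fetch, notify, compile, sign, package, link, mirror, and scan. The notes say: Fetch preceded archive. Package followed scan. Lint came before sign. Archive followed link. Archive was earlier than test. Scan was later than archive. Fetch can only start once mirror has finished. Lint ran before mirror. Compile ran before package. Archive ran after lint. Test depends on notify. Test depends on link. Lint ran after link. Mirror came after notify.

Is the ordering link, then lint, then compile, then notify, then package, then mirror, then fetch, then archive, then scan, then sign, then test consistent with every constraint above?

no

The constraints require scan before package, but in the proposed sequence package appears ahead of scan. That one violation is enough.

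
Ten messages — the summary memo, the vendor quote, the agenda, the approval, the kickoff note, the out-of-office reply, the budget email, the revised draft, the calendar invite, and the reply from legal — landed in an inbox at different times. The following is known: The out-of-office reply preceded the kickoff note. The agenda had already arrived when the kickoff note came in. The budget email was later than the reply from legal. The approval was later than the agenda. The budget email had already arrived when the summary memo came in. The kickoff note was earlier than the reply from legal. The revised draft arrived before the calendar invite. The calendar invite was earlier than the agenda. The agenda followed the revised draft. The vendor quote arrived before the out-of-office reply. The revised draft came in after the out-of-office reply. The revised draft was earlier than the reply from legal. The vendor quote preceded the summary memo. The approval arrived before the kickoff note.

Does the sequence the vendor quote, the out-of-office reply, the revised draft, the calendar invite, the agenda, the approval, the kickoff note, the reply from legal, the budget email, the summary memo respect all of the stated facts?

yes

Check each stated constraint against the proposed order — e.g. the revised draft is ahead of the reply from legal; the vendor quote is ahead of the summary memo. Every pair is in the required order; nothing is violated.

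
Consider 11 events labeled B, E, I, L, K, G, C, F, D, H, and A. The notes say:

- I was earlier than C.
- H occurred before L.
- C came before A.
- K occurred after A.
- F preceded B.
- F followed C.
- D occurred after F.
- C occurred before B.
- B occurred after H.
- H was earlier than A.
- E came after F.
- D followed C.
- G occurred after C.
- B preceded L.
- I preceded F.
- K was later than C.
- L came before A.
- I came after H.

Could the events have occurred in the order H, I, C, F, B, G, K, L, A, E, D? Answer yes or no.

The constraints require A before K, but in the proposed sequence K appears ahead of A. That one violation is enough.

no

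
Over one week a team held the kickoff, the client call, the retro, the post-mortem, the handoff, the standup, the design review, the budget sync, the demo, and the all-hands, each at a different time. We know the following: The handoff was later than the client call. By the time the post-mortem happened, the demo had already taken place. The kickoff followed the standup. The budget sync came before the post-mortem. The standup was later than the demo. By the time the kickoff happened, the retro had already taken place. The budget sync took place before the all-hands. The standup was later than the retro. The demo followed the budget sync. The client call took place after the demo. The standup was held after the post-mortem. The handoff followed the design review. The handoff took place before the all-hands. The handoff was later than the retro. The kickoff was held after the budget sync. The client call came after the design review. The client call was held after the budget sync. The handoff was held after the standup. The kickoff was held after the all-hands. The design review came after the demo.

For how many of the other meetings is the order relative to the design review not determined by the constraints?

Forced before the design review: the budget sync and the demo; forced after the design review: the all-hands, the client call, the handoff, and the kickoff.
That leaves the post-mortem, the retro, and the standup with no forced order relative to the design review — 3.

3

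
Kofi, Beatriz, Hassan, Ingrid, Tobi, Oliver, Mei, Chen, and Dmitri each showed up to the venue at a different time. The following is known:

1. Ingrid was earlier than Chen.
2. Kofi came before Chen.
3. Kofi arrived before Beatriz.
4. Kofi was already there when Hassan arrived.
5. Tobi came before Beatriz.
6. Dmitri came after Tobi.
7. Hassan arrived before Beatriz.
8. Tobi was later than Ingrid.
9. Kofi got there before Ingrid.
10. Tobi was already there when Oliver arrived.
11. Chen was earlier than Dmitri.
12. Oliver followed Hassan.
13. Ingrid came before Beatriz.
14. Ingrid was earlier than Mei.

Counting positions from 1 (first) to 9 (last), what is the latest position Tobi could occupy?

6

Tobi must come before Beatriz, Dmitri, and Oliver — 3 guests forced after them.
Everything else can be placed before Tobi in some valid order, so Tobi can sit as late as position 9 − 3 = 6.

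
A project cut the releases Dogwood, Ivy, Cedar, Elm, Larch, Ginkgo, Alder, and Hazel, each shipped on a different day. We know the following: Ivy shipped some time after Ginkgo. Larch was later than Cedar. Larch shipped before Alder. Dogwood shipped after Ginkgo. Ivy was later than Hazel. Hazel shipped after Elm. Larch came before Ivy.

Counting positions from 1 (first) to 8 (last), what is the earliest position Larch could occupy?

Cedar must come before Larch — 1 forced predecessor.
Nothing else is forced ahead of Larch, so its earliest slot is position 1 + 1 = 2.

2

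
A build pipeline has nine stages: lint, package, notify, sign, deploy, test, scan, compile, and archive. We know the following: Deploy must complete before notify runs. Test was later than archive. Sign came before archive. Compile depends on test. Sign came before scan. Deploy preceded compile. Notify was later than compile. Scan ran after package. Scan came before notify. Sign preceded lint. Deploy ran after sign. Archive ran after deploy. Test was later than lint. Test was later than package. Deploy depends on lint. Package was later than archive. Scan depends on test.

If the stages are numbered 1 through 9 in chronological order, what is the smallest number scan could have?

7

Archive, deploy, lint, package, sign, and test must all come before scan — 6 forced predecessors.
Nothing else is forced ahead of scan, so its earliest slot is position 6 + 1 = 7.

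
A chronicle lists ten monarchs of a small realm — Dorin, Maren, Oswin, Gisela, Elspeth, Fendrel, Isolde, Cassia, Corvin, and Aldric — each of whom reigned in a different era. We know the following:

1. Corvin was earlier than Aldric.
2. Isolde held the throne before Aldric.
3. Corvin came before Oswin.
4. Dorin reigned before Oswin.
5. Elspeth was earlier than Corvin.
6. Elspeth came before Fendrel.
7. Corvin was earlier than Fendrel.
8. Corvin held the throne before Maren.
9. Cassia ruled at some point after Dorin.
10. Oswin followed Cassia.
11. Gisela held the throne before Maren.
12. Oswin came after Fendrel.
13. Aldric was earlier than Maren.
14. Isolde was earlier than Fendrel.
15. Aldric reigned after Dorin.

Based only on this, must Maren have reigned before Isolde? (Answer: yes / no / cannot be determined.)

no

Tracing the constraints gives Isolde → Aldric → Maren, so Isolde must come before Maren.
That means Maren cannot be before Isolde.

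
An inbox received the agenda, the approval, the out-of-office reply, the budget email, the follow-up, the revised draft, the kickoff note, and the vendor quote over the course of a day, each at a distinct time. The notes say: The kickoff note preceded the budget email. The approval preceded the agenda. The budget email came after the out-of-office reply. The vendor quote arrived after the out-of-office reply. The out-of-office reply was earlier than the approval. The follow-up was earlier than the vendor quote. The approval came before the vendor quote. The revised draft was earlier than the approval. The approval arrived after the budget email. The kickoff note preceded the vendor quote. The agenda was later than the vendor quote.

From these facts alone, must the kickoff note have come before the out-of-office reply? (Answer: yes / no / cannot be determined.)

No chain of stated constraints runs from the kickoff note to the out-of-office reply, and none runs from the out-of-office reply to the kickoff note either.
So the relative order of the kickoff note and the out-of-office reply is not fixed by the given facts.

cannot be determined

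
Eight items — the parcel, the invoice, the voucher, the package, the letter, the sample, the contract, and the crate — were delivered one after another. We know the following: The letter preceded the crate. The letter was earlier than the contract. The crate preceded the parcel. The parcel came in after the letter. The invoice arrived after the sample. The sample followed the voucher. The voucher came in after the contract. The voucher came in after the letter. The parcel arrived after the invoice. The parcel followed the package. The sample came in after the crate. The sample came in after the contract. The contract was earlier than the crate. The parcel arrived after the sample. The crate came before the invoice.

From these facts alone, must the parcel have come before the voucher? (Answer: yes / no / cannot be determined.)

no

Tracing the constraints gives the voucher → the sample → the parcel, so the voucher must come before the parcel.
That means the parcel cannot be before the voucher.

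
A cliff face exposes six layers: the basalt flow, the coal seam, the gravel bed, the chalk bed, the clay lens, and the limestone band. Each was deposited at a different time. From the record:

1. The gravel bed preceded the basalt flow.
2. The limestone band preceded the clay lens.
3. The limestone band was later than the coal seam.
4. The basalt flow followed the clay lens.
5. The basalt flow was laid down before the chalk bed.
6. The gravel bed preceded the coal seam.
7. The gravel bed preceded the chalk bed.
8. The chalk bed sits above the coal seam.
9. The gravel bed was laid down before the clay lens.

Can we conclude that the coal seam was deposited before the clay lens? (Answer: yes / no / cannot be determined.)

yes

Chain the constraints: the coal seam → the limestone band → the clay lens. Each link is directly stated, so the coal seam comes before the clay lens.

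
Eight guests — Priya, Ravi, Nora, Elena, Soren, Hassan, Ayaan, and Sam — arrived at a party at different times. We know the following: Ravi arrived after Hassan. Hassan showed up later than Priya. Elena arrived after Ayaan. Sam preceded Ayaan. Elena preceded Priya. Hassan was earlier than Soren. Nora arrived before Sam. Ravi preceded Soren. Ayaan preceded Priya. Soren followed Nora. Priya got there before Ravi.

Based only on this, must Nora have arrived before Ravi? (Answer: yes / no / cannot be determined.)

Chain the constraints: Nora → Sam → Ayaan → Priya → Ravi. Each link is directly stated, so Nora comes before Ravi.

yes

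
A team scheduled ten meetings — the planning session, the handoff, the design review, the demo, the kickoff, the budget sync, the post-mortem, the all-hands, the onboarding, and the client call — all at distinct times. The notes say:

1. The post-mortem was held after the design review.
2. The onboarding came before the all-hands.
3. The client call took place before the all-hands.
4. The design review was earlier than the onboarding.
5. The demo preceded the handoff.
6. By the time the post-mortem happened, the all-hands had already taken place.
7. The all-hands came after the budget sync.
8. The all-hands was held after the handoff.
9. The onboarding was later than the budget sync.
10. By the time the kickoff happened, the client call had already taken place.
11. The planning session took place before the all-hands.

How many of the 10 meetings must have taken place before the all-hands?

Directly stated before the all-hands: the budget sync, the client call, the handoff, the onboarding, and the planning session.
The demo reaches the all-hands via the demo → the handoff → the all-hands.
The design review reaches the all-hands via the design review → the onboarding → the all-hands.
That's the budget sync, the client call, the demo, the design review, the handoff, the onboarding, and the planning session — 7 in all.

7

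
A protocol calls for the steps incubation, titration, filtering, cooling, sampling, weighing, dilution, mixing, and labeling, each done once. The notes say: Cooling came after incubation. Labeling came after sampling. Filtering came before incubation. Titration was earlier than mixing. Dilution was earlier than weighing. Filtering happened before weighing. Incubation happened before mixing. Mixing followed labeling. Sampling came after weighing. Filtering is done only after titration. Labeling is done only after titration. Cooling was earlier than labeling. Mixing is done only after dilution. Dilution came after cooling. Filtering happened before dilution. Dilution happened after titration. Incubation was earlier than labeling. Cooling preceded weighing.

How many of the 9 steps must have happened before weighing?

5

Directly stated before weighing: cooling, dilution, and filtering.
Incubation reaches weighing via incubation → cooling → weighing.
Titration reaches weighing via titration → filtering → weighing.
That's cooling, dilution, filtering, incubation, and titration — 5 in all.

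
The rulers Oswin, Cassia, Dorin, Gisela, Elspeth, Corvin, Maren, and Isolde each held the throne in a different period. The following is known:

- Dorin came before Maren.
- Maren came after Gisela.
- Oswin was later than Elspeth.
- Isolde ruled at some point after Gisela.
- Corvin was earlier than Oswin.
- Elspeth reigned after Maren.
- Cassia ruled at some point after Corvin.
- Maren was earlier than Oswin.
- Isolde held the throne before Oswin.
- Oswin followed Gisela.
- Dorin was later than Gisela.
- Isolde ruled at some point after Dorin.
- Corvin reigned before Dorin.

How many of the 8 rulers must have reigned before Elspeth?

4

Directly stated before Elspeth: Maren.
Corvin reaches Elspeth via Corvin → Dorin → Maren → Elspeth.
Dorin reaches Elspeth via Dorin → Maren → Elspeth.
Gisela reaches Elspeth via Gisela → Maren → Elspeth.
That's Corvin, Dorin, Gisela, and Maren — 4 in all.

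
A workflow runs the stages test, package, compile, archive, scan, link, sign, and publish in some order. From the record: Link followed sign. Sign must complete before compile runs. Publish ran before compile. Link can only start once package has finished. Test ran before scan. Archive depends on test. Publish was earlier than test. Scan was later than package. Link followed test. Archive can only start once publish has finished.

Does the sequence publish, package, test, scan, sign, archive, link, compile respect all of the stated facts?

Check each stated constraint against the proposed order — e.g. package is ahead of link; publish is ahead of compile. Every pair is in the required order; nothing is violated.

yes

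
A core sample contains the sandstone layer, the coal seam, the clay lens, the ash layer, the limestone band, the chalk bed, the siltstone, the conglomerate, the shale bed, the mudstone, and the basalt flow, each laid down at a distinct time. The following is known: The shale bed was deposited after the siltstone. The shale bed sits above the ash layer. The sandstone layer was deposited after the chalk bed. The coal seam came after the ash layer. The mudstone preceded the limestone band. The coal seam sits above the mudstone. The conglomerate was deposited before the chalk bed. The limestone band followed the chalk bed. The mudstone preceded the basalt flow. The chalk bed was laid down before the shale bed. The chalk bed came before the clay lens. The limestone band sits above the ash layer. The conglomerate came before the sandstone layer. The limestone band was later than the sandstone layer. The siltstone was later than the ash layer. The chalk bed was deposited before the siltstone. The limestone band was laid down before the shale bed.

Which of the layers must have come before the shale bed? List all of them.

the ash layer, the chalk bed, the conglomerate, the limestone band, the mudstone, the sandstone layer, the siltstone

Directly stated before the shale bed: the ash layer, the chalk bed, the limestone band, and the siltstone.
The conglomerate reaches the shale bed via the conglomerate → the chalk bed → the shale bed.
The mudstone reaches the shale bed via the mudstone → the limestone band → the shale bed.
The sandstone layer reaches the shale bed via the sandstone layer → the limestone band → the shale bed.
No chain forces the coal seam (or any of the others) ahead of the shale bed.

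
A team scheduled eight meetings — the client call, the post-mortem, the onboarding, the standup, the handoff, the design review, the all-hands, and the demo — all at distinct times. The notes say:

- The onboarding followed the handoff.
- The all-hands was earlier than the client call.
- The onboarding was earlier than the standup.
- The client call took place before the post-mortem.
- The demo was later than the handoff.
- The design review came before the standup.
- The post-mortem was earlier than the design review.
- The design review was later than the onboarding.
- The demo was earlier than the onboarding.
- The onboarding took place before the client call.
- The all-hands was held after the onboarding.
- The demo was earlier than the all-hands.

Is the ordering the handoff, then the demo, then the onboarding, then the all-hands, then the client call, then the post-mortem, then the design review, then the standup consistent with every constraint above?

yes

Check each stated constraint against the proposed order — e.g. the onboarding is ahead of the design review; the onboarding is ahead of the standup. Every pair is in the required order; nothing is violated.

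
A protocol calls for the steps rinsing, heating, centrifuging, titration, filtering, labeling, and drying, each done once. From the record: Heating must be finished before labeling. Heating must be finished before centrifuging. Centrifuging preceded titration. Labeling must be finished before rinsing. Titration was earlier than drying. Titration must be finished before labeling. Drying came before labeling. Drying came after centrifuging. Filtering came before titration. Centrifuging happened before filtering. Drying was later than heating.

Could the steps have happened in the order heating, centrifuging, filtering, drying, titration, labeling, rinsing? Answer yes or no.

The constraints require titration before drying, but in the proposed sequence drying appears ahead of titration. That one violation is enough.

no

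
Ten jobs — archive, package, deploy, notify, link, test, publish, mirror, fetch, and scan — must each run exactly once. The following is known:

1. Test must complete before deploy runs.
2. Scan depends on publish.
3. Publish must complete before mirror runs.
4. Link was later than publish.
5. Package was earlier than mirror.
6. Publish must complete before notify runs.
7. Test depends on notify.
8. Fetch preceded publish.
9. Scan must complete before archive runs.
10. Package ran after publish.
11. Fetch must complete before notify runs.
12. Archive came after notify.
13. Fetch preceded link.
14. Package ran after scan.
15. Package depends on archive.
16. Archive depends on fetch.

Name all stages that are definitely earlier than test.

fetch, notify, publish

Directly stated before test: notify.
Fetch reaches test via fetch → notify → test.
Publish reaches test via publish → notify → test.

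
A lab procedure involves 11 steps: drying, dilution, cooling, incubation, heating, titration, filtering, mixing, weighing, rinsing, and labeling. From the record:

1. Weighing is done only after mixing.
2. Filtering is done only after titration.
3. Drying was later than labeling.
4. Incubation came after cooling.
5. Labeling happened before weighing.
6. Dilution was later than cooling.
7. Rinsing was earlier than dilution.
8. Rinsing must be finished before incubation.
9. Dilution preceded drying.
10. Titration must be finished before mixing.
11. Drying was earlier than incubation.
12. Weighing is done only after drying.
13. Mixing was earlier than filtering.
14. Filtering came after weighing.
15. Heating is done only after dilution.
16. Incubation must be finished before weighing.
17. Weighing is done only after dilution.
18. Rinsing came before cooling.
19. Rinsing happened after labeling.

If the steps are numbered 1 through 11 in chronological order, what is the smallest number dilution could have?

Cooling, labeling, and rinsing must all come before dilution — 3 forced predecessors.
Nothing else is forced ahead of dilution, so its earliest slot is position 3 + 1 = 4.

4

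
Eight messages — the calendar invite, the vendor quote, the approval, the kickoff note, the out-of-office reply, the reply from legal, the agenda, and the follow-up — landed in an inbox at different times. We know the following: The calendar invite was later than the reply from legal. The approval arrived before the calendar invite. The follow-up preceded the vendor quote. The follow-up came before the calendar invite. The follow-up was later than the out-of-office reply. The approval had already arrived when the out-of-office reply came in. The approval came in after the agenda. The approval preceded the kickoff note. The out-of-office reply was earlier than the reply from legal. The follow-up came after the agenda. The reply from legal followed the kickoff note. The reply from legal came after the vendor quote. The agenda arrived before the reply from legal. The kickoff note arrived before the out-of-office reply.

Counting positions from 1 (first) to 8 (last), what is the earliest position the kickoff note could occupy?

3

The agenda and the approval must both come before the kickoff note — 2 forced predecessors.
Nothing else is forced ahead of the kickoff note, so its earliest slot is position 2 + 1 = 3.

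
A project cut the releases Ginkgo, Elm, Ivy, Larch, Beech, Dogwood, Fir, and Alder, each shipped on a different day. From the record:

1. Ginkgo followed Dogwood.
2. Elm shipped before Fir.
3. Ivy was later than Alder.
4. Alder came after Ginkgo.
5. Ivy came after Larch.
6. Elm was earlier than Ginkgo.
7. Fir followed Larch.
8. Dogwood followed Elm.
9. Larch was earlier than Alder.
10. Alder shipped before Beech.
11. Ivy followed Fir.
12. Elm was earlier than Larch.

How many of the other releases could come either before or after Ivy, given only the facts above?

Forced before Ivy: Alder, Dogwood, Elm, Fir, Ginkgo, and Larch.
That leaves Beech with no forced order relative to Ivy — 1.

1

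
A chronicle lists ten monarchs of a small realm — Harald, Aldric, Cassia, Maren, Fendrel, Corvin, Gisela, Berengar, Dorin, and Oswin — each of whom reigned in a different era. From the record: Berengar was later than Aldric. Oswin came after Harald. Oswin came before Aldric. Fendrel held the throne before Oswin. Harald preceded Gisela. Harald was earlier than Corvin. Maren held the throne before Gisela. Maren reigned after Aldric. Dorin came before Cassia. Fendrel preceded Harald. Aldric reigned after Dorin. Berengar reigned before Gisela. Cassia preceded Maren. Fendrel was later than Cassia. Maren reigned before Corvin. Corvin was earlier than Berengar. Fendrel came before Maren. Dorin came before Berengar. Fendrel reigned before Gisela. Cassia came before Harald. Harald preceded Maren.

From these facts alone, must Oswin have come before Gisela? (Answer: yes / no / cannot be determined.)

yes

Chain the constraints: Oswin → Aldric → Maren → Gisela. Each link is directly stated, so Oswin comes before Gisela.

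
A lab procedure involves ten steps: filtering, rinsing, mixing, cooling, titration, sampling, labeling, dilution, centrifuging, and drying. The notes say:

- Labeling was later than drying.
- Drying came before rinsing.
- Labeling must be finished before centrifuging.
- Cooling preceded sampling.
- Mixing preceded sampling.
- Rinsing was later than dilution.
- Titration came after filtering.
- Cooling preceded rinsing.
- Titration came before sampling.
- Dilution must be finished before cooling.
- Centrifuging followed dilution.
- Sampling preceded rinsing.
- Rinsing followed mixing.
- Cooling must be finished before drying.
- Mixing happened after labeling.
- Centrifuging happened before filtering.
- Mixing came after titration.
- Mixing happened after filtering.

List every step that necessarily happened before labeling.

Directly stated before labeling: drying.
Cooling reaches labeling via cooling → drying → labeling.
Dilution reaches labeling via dilution → cooling → drying → labeling.
No chain forces mixing (or any of the others) ahead of labeling.

cooling, dilution, drying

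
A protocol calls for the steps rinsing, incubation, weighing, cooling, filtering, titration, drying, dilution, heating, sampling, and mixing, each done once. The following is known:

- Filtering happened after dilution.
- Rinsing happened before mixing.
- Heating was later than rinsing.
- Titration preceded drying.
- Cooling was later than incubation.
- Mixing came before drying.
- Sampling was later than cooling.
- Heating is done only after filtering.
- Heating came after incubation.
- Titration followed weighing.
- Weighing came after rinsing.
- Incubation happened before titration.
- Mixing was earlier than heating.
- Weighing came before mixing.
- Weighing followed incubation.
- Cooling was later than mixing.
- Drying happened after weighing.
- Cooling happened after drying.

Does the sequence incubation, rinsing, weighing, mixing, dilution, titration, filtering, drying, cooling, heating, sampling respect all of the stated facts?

Check each stated constraint against the proposed order — e.g. incubation is ahead of cooling; incubation is ahead of heating. Every pair is in the required order; nothing is violated.

yes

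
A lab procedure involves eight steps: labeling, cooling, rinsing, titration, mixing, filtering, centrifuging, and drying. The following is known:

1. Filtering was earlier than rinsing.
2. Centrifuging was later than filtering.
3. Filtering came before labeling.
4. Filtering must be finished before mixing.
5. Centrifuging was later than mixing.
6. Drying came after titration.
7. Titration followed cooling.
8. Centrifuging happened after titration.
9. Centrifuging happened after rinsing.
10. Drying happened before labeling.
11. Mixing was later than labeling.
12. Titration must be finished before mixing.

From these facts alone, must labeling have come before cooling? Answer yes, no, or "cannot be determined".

no

Tracing the constraints gives cooling → titration → drying → labeling, so cooling must come before labeling.
That means labeling cannot be before cooling.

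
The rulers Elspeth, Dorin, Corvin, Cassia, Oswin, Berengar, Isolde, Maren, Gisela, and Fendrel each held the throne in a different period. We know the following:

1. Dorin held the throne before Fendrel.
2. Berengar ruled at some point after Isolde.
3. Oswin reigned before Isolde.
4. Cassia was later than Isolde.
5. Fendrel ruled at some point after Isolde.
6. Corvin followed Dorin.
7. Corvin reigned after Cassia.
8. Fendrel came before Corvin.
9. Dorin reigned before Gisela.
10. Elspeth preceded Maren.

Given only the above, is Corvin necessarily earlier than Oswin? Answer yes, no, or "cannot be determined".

Tracing the constraints gives Oswin → Isolde → Cassia → Corvin, so Oswin must come before Corvin.
That means Corvin cannot be before Oswin.

no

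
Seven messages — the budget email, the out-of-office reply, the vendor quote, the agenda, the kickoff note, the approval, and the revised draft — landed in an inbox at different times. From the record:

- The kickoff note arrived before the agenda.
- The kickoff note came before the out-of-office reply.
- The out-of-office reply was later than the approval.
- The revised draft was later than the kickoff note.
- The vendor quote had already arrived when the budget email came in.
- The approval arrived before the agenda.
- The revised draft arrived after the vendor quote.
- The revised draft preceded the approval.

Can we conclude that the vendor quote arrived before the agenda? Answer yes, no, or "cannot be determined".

yes

Chain the constraints: the vendor quote → the revised draft → the approval → the agenda. Each link is directly stated, so the vendor quote comes before the agenda.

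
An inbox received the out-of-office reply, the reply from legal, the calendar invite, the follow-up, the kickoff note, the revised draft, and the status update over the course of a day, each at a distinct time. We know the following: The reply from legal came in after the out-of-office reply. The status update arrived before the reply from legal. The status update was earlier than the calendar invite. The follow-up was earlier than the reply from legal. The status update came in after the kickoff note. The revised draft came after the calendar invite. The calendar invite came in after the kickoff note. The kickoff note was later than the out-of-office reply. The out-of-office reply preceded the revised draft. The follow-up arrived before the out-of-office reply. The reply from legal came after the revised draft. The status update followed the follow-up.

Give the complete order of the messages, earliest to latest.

The constraints fix every adjacent pair, so only one ordering works:
the follow-up → the out-of-office reply → the kickoff note → the status update → the calendar invite → the revised draft → the reply from legal.

the follow-up, the out-of-office reply, the kickoff note, the status update, the calendar invite, the revised draft, the reply from legal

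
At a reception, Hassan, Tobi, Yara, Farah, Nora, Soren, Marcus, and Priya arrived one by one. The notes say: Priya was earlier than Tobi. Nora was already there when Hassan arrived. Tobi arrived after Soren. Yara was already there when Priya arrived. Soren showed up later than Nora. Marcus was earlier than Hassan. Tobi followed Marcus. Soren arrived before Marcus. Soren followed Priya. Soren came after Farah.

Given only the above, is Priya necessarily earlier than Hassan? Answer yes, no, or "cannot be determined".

yes

Chain the constraints: Priya → Soren → Marcus → Hassan. Each link is directly stated, so Priya comes before Hassan.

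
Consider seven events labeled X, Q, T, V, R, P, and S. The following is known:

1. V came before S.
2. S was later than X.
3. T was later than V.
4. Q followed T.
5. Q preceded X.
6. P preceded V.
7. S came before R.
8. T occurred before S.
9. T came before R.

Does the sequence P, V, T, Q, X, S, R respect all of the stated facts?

yes

Check each stated constraint against the proposed order — e.g. T is ahead of R; V is ahead of S. Every pair is in the required order; nothing is violated.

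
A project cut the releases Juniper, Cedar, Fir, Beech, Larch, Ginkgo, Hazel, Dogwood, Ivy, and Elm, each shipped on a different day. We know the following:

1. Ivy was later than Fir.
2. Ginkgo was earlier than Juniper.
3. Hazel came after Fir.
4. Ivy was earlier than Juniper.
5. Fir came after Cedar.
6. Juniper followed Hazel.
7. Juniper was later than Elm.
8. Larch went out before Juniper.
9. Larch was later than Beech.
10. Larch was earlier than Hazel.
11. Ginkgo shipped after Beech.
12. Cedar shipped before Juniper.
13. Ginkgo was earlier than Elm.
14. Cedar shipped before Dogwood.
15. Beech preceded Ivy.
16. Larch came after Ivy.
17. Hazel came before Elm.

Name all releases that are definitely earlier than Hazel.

Directly stated before Hazel: Fir and Larch.
Beech reaches Hazel via Beech → Larch → Hazel.
Cedar reaches Hazel via Cedar → Fir → Hazel.
Ivy reaches Hazel via Ivy → Larch → Hazel.
No chain forces Ginkgo (or any of the others) ahead of Hazel.

Beech, Cedar, Fir, Ivy, Larch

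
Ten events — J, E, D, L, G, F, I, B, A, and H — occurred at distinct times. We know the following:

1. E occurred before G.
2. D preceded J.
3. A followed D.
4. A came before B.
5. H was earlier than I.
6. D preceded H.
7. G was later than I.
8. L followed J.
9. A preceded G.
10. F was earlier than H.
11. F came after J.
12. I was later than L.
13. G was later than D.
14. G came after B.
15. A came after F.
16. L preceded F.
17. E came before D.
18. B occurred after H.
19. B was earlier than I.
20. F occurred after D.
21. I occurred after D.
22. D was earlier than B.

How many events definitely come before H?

Directly stated before H: D and F.
E reaches H via E → D → H.
J reaches H via J → F → H.
L reaches H via L → F → H.
No chain forces A (or any of the others) ahead of H.
That's D, E, F, J, and L — 5 in all.

5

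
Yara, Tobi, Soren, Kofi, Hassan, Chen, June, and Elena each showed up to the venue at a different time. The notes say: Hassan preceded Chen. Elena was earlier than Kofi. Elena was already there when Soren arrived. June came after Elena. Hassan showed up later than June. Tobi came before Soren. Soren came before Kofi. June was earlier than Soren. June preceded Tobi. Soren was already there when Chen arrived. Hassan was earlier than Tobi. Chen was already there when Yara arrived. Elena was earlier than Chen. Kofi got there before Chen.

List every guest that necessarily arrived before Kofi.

Elena, Hassan, June, Soren, Tobi

Directly stated before Kofi: Elena and Soren.
Hassan reaches Kofi via Hassan → Tobi → Soren → Kofi.
June reaches Kofi via June → Soren → Kofi.
Tobi reaches Kofi via Tobi → Soren → Kofi.
No chain forces Chen (or any of the others) ahead of Kofi.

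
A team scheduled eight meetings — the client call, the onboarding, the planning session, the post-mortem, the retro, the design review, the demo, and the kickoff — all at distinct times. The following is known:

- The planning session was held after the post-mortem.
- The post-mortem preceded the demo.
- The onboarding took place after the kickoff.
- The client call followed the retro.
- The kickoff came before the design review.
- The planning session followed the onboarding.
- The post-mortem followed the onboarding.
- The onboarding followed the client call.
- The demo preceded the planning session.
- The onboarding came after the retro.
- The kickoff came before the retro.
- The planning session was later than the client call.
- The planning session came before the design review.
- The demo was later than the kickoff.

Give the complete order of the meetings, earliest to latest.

the kickoff, the retro, the client call, the onboarding, the post-mortem, the demo, the planning session, the design review

The constraints fix every adjacent pair, so only one ordering works:
the kickoff → the retro → the client call → the onboarding → the post-mortem → the demo → the planning session → the design review.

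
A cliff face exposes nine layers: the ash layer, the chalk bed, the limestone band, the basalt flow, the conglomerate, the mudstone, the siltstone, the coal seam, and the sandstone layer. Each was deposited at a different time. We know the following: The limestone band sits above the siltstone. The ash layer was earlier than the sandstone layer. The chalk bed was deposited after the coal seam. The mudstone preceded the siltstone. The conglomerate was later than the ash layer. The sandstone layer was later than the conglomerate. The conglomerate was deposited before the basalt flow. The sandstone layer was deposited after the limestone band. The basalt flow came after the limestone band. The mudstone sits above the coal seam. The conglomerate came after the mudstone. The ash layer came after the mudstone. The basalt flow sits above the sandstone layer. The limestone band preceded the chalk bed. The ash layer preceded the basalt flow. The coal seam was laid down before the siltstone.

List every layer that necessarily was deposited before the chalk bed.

Directly stated before the chalk bed: the coal seam and the limestone band.
The mudstone reaches the chalk bed via the mudstone → the siltstone → the limestone band → the chalk bed.
The siltstone reaches the chalk bed via the siltstone → the limestone band → the chalk bed.
No chain forces the conglomerate (or any of the others) ahead of the chalk bed.

the coal seam, the limestone band, the mudstone, the siltstone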